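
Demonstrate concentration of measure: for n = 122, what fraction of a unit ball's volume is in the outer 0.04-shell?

1 - (1-0.04)^122 ≈ 0.993128 ≈ 99.31%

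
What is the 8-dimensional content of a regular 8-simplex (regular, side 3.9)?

V_8 = √(9) · 3.9^8 / (8! · 2^(8/2)) ≈ 0.248884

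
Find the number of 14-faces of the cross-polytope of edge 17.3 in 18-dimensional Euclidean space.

Number of 14-faces = 2^(14+1) · C(18,14+1) = 32768 · 816 = 26738688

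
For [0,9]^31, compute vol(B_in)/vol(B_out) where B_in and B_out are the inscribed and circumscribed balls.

V_in / V_out = (r_in/r_out)^31 = (1/√31)^31 = 31^(-31/2) ≈ 7.65409e-24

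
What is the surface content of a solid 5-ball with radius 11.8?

The surface area of an n-ball is 2π^(n/2) r^(n-1) / Γ(n/2). For n=5, r=11.8: 510266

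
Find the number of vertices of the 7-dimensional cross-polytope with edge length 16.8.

Number of vertices = 2n = 14.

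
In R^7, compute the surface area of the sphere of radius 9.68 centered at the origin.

|∂B_7(9.68)| ≈ 2.72101e+07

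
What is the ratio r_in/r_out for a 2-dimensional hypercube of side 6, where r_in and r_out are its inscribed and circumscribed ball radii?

For an n-cube of any side s, the inradius is s/2 and the circumradius is s√n/2, so the ratio is 1/√2 ≈ 0.707107.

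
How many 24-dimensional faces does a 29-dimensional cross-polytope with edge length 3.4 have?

Number of 24-faces = 2^(24+1) · C(29,24+1) = 33554432 · 23751 = 796951314432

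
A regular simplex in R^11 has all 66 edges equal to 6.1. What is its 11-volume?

V = (6.1^11 / 11!) · √((11+1) / 2^11) ≈ 0.834446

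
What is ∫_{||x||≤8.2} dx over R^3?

V_3(8.2) = π^(3/2) · (8.2)^3 / Γ(3/2 + 1) ≈ 2309.56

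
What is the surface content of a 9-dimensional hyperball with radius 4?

The surface area of an n-ball is 2π^(n/2) r^(n-1) / Γ(n/2). For n=9, r=4: 2097152·π^4/105 ≈ 1.94554e+06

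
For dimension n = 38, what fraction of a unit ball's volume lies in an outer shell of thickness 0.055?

1 - (1-0.055)^38 ≈ 0.883478 ≈ 88.35%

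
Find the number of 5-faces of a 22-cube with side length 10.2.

f_5(22-cube) = (22 choose 5) · 2^17 = 3451650048.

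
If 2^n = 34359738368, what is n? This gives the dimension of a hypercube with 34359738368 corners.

n = log_2(34359738368) = 35.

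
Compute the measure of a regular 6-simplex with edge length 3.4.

Volume = 3.4^6 · √(7/2^6) / 6! ≈ 0.709578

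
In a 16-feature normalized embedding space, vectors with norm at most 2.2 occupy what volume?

V_16(2.2) = π^(16/2) · (2.2)^16 / Γ(16/2 + 1) ≈ 70866.6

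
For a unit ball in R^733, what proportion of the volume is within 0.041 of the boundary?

Shell fraction = 1 - (1-0.041)^733 ≈ 1 - 4.71e-14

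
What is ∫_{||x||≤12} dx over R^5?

The n-ball volume is π^(n/2)·r^n/Γ(n/2+1). With n=5, r=12: V = 663552·π^2/5 ≈ 1.3098e+06.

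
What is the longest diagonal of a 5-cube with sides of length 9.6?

||(9.6,9.6,...,9.6)|| = √(5)·9.6 ≈ 21.4663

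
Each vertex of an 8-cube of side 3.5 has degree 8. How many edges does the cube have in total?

Each of the 2^8 = 256 vertices has degree 8; total edges = 8·2^8/2 = 1024.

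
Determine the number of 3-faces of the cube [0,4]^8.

An n-cube has C(n,k)·2^(n-k) k-faces. Here C(8,3)·2^5 = 56·32 = 1792.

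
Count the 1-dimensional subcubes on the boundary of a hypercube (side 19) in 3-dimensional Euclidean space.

f_1(3-cube) = (3 choose 1) · 2^2 = 12.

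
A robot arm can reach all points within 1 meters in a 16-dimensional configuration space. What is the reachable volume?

V_16(1) = π^(16/2) · (1)^16 / Γ(16/2 + 1) = π^8/40320 ≈ 0.235331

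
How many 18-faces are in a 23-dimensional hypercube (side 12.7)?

Number of 18-faces = C(23,18) · 2^(23-18) = 33649 · 32 = 1076768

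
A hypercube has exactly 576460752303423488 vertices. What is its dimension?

n = log_2(576460752303423488) = 59.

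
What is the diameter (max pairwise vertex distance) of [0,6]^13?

Diagonal = √13 · 6 ≈ 21.6333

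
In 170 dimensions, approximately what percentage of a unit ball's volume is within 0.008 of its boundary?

1 - (1-0.008)^170 ≈ 0.744739 ≈ 74.47%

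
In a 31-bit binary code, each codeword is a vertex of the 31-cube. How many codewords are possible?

Number of vertices = 2^31 = 2147483648.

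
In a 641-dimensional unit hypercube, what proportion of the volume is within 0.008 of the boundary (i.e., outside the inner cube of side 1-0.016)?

Shell fraction = 1 - (1-0.016)^641 ≈ 0.999968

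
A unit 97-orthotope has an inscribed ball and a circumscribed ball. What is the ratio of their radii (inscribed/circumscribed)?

r_in / r_out = (1/2) / (1√97/2) = 1/√97 ≈ 0.101535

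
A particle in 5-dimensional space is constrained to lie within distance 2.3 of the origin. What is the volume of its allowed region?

The n-ball volume is π^(n/2)·r^n/Γ(n/2+1). With n=5, r=2.3: V ≈ 338.796.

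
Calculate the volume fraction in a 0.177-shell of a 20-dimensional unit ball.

Shell fraction = 1 - (1-0.177)^20 ≈ 0.979677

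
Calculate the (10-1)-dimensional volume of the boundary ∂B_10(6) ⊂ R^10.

|∂B_10(6)| = 839808·π^5 ≈ 2.56998e+08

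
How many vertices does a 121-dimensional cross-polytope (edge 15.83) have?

The 121-dimensional cross-polytope has 2n = 2·121 = 242 vertices.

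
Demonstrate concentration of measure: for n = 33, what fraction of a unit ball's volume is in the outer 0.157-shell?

1 - (1-0.157)^33 ≈ 0.996433 ≈ 99.64%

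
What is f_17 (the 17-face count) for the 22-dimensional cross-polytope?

Number of 17-faces = 2^(17+1) · C(22,17+1) = 262144 · 7315 = 1917583360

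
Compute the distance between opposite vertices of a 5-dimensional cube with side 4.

d = √(4² + 4² + ... + 4²) [5 terms] = √(5·4²) = 4√5 ≈ 8.94427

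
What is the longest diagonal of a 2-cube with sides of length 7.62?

||(7.62,7.62,...,7.62)|| = √(2)·7.62 ≈ 10.7763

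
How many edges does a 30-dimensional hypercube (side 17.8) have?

An n-cube has n·2^(n-1) edges. With n = 30: 30·536870912 = 16106127360.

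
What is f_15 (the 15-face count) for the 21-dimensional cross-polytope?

Number of 15-faces = 2^(15+1) · C(21,15+1) = 65536 · 20349 = 1333592064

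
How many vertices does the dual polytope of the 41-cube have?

The 41-dimensional cross-polytope has 2n = 2·41 = 82 vertices.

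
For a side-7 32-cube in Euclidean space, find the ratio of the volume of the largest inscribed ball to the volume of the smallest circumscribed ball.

The radii are 7/2 and 7√32/2, so the volume ratio is (1/√32)^32 = 32^{-32/2} ≈ 8.27181e-25.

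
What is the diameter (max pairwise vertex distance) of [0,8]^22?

The space diagonal of an n-cube of side s is s√n. Here 8·√22 ≈ 37.5233.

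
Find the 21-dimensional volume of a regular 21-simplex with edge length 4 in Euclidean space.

Volume = 4^21 · √(22/2^21) / 21! ≈ 2.78813e-10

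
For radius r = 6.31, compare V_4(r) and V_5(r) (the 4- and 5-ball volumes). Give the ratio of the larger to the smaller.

V_4(6.31) ≈ 7823.25, V_5(6.31) ≈ 52655.7. The 5-ball is larger by a factor of 6.731.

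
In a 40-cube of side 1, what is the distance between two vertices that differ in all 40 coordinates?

Diagonal = √40 · 1 ≈ 6.32456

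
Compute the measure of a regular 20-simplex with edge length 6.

V_20 = √(21) · 6^20 / (20! · 2^(20/2)) ≈ 6.72528e-06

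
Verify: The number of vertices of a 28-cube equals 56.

False. The 28-cube has 2^28 = 268435456 vertices.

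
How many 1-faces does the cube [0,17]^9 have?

Each of the 2^9 = 512 vertices has degree 9; total edges = 9·2^9/2 = 2304.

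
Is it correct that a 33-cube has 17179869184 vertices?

False. The 33-cube has 2^33 = 8589934592 vertices.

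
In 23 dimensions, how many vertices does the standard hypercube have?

Each vertex is a binary string of length 23, so there are 2^23 = 8388608.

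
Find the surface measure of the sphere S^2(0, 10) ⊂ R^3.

The surface area of an n-ball is 2π^(n/2) r^(n-1) / Γ(n/2). For n=3, r=10: 4πr² = 4π·(10)² ≈ 1256.64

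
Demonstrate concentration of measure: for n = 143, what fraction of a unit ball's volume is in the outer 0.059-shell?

1 - (1-0.059)^143 ≈ 0.999833 ≈ 99.9833%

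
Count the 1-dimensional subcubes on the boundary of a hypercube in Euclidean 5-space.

f_1(5-cube) = (5 choose 1) · 2^4 = 80.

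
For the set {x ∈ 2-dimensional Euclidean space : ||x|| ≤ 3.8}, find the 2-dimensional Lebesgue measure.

Volume = π^{2/2}·(3.8)^2/Γ(2) ≈ 45.3646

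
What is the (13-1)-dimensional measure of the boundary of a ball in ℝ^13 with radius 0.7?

S = n·V_n(r)/r = 13·V_13(0.7)/0.7 (volume-to-surface relation), giving 0.163856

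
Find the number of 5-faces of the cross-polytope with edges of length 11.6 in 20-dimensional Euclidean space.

Number of 5-faces = 2^(5+1) · C(20,5+1) = 64 · 38760 = 2480640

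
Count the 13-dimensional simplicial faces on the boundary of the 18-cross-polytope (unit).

An n-cross-polytope has 2^(k+1)·C(n,k+1) k-faces. Here 2^14·C(18,14) = 16384·3060 = 50135040.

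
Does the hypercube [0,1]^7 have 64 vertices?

False. The 7-cube has 2^7 = 128 vertices.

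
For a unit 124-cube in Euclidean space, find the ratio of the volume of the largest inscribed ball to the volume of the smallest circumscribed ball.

V_in/V_out = n^(-n/2) = 124^(-124/2) ≈ 1.61382e-130.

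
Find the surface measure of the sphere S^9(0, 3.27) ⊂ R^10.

|∂B_10(3.27)| ≈ 1.09018e+06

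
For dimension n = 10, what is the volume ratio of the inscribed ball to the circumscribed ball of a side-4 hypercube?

V_in / V_out = (r_in/r_out)^10 = (1/√10)^10 = 10^(-10/2) ≈ 1e-05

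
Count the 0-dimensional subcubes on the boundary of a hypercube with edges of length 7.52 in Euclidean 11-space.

Number of 0-faces = C(11,0) · 2^(11-0) = 1 · 2048 = 2048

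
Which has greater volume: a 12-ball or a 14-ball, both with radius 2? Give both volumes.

V_12(2) ≈ 5469.24. V_14(2) ≈ 9818.35. The 14-ball is larger.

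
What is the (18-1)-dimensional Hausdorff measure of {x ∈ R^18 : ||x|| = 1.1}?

S_18(1.1) = 2·π^(18/2)·(1.1)^17 / Γ(18/2) ≈ 7.47367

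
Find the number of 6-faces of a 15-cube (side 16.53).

f_6(15-cube) = (15 choose 6) · 2^9 = 2562560.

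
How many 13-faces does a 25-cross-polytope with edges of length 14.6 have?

An n-cross-polytope has 2^(k+1)·C(n,k+1) k-faces. Here 2^14·C(25,14) = 16384·4457400 = 73030041600.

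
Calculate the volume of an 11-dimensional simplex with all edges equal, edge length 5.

V = (5^11 / 11!) · √((11+1) / 2^11) ≈ 0.0936354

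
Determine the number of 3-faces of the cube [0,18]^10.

Choose 3 of 10 axes to span the face (C(10,3) = 120 ways), then fix each of the remaining 7 coordinates at one of its two extreme values (2^7 = 128 ways): 120·128 = 15360.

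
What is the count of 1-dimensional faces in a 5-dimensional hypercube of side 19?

f_1(5-cube) = (5 choose 1) · 2^4 = 80.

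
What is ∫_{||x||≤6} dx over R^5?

V = 20736·π^2/5 ≈ 40931.2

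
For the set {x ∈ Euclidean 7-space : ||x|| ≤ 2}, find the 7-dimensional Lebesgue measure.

V_7(2) = π^(7/2) · (2)^7 / Γ(7/2 + 1) = 2048·π^3/105 ≈ 604.77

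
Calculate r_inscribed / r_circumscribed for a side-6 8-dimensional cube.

Ratio = (s/2)/(s√8/2) = 8^(-1/2) ≈ 0.353553.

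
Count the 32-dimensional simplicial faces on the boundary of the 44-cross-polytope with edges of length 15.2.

An n-cross-polytope has 2^(k+1)·C(n,k+1) k-faces. Here 2^33·C(44,33) = 8589934592·7669339132 = 65879121507746054144.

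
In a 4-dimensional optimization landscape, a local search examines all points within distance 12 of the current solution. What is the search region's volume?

V = 10368·π^2 ≈ 102328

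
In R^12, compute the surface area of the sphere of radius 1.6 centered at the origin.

S = n·V_n(r)/r = 12·V_12(1.6)/1.6 (volume-to-surface relation), giving 2818.82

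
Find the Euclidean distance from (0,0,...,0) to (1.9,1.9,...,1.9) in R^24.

d = √(1.9² + 1.9² + ... + 1.9²) [24 terms] = √(24·1.9²) = 1.9√24 ≈ 9.30806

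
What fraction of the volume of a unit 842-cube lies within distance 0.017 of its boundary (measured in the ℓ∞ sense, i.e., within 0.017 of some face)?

Shell fraction = 1 - (1-0.034)^842 ≈ 1 - 2.243e-13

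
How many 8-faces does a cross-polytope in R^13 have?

Number of 8-faces = 2^(8+1) · C(13,8+1) = 512 · 715 = 366080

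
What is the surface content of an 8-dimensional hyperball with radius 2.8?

S_8(2.8) = 2·π^(8/2)·(2.8)^7 / Γ(8/2) ≈ 43811.1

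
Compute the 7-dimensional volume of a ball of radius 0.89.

Volume = π^{7/2}·(0.89)^7/Γ(9/2) ≈ 2.08983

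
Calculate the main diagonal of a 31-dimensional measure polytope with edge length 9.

Diagonal = √31 · 9 ≈ 50.1099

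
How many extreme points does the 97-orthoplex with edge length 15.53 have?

The 97-dimensional cross-polytope has 2n = 2·97 = 194 vertices.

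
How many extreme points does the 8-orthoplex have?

Number of vertices = 2n = 16.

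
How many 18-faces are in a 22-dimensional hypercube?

An n-cube has C(n,k)·2^(n-k) k-faces. Here C(22,18)·2^4 = 7315·16 = 117040.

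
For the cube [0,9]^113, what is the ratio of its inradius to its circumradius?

For an n-cube of any side s, the inradius is s/2 and the circumradius is s√n/2, so the ratio is 1/√113 ≈ 0.0940721.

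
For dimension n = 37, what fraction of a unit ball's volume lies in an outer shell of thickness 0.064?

1 - (1-0.064)^37 ≈ 0.913462 ≈ 91.35%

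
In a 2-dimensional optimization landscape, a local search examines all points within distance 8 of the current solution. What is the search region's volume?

Volume = π^{2/2}·(8)^2/Γ(2) = 64·π ≈ 201.062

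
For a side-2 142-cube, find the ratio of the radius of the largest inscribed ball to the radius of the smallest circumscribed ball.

Ratio = (s/2)/(s√142/2) = 142^(-1/2) ≈ 0.0839181.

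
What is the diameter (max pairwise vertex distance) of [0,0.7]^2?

Diagonal = √2 · 0.7 ≈ 0.989949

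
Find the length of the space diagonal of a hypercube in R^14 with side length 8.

The space diagonal of an n-cube of side s is s√n. Here 8·√14 ≈ 29.9333.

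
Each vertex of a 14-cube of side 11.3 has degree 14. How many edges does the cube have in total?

The 14-cube has n·2^(n-1) = 14·2^13 = 14·8192 = 114688 edges.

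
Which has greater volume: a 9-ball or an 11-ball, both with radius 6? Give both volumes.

V_9(6) ≈ 3.32414e+07. V_11(6) ≈ 6.83547e+08. The 11-ball is larger.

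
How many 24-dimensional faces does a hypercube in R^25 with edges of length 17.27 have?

Choose 24 of 25 axes to span the face (C(25,24) = 25 ways), then fix each of the remaining 1 coordinate at one of its two extreme values (2^1 = 2 ways): 25·2 = 50.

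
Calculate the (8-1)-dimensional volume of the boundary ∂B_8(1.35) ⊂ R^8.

|∂B_8(1.35)| ≈ 265.347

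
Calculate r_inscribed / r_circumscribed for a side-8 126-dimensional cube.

r_in / r_out = (8/2) / (8√126/2) = 1/√126 ≈ 0.0890871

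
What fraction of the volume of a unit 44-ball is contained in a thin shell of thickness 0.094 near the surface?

1 - (1-0.094)^44 ≈ 0.987009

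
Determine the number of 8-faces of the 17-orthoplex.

Each 8-face is the convex hull of 9 vertices, one chosen as ±e_i from each of 9 distinct axes: 2^9·C(17,9) = 12446720.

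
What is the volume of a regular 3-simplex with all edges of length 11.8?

Volume = (√2/12) · 11.8³ = 193.633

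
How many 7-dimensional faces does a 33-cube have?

f_7(33-cube) = (33 choose 7) · 2^26 = 286692288233472.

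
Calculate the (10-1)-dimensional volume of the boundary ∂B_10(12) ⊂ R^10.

The surface area of an n-ball is 2π^(n/2) r^(n-1) / Γ(n/2). For n=10, r=12: 429981696·π^5 ≈ 1.31583e+11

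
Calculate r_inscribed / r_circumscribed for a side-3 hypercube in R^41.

For an n-cube of any side s, the inradius is s/2 and the circumradius is s√n/2, so the ratio is 1/√41 ≈ 0.156174.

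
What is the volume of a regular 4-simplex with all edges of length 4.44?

For a regular n-simplex with edge a, V = (a^n / n!)·√((n+1)/2^n). With a=4.44, n=4: V ≈ 9.05202.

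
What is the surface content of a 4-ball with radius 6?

S_4(6) = 2·π^(4/2)·(6)^3 / Γ(4/2) = 432·π^2 ≈ 4263.67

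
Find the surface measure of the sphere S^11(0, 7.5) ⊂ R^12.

The surface area of an n-ball is 2π^(n/2) r^(n-1) / Γ(n/2). For n=12, r=7.5: 576650390625·π^6/8192 ≈ 6.7674e+10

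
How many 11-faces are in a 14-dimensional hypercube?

An n-cube has C(n,k)·2^(n-k) k-faces. Here C(14,11)·2^3 = 364·8 = 2912.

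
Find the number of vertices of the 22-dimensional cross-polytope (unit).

The 22-dimensional cross-polytope has 2n = 2·22 = 44 vertices.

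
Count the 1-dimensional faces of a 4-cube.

The 4-cube has n·2^(n-1) = 4·2^3 = 4·8 = 32 edges.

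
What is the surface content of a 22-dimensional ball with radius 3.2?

The surface area of an n-ball is 2π^(n/2) r^(n-1) / Γ(n/2). For n=22, r=3.2: 6.57756e+09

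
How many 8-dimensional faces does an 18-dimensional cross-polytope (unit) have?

Each 8-face is the convex hull of 9 vertices, one chosen as ±e_i from each of 9 distinct axes: 2^9·C(18,9) = 24893440.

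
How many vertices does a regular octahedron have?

Number of vertices = 2n = 6.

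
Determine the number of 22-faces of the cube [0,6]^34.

f_22(34-cube) = (34 choose 22) · 2^12 = 2246058147840.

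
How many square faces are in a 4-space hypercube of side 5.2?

f_2(4-cube) = (4 choose 2) · 2^2 = 24.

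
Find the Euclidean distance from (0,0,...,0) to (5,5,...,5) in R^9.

The space diagonal of an n-cube of side s is s√n. Here 5·√9 = 15.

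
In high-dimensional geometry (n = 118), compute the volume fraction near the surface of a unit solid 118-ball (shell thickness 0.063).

1 - (1-0.063)^118 ≈ 0.999537 ≈ 99.9537%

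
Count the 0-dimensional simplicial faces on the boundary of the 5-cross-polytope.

Number of 0-faces = 2^(0+1) · C(5,0+1) = 2 · 5 = 10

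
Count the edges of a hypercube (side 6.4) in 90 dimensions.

The 90-cube has n·2^(n-1) = 90·2^89 = 90·618970019642690137449562112 = 55707301767842112370460590080 edges.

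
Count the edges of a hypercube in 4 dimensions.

Each of the 2^4 = 16 vertices has degree 4; total edges = 4·2^4/2 = 32.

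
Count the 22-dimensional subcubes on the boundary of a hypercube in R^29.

f_22(29-cube) = (29 choose 22) · 2^7 = 199779840.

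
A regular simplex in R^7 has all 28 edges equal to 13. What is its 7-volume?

Volume = 13^7 · √(8/2^7) / 7! ≈ 3112.53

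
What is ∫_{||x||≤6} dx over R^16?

V_16(6) = π^(16/2) · (6)^16 / Γ(16/2 + 1) = 2448880128·π^8/35 ≈ 6.63894e+11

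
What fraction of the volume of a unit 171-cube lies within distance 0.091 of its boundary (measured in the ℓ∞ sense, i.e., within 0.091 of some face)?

The inner cube has side 1-2·0.091 = 0.818 and volume (0.818)^171 ≈ 1.205e-15, so the shell holds 1 - 1.205e-15 of the volume.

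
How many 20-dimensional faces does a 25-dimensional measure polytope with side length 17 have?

f_20(25-cube) = (25 choose 20) · 2^5 = 1700160.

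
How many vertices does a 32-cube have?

An n-cube has 2^n vertices; for n = 32 that is 2^32 = 4294967296.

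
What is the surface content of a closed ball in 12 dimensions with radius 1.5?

S = n·V_n(r)/r = 12·V_12(1.5)/1.5 (volume-to-surface relation), giving 59049·π^6/40960 ≈ 1385.96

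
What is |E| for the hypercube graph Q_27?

Number of 1-faces = C(27,1)·2^(27-1) = 27·67108864 = 1811939328.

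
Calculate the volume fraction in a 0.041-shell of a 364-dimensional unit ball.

V(inner)/V(outer) = ((1-0.041)/1)^364 ≈ 2.41e-07, so the shell fraction is 0.999999759.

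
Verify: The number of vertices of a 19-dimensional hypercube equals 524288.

True. The 19-cube has 2^19 = 524288 vertices.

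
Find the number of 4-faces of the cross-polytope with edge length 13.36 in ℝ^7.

f_4(7-orthoplex) = 2^5 · (7 choose 5) = 672.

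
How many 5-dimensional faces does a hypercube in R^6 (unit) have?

Number of 5-faces = C(6,5) · 2^(6-5) = 6 · 2 = 12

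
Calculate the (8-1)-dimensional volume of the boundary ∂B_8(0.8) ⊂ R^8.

The surface area of an n-ball is 2π^(n/2) r^(n-1) / Γ(n/2). For n=8, r=0.8: 6.80939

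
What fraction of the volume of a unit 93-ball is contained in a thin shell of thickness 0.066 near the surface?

Shell fraction = 1 - (1-0.066)^93 ≈ 0.998253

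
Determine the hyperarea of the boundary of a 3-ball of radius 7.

|∂B_3(7)| = 4πr² = 4π·(7)² ≈ 615.752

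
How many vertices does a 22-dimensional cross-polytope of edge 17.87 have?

f_0(22-orthoplex) = 2^1 · (22 choose 1) = 44.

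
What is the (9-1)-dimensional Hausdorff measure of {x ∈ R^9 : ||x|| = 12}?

The surface area of an n-ball is 2π^(n/2) r^(n-1) / Γ(n/2). For n=9, r=12: 4586471424·π^4/35 ≈ 1.27647e+10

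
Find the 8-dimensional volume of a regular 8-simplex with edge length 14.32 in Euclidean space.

Volume = 14.32^8 · √(9/2^8) / 8! ≈ 8222.9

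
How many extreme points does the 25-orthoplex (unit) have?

The vertices are ±e_1, ..., ±e_25, so there are 2·25 = 50.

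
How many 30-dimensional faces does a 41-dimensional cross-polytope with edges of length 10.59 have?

Each 30-face is the convex hull of 31 vertices, one chosen as ±e_i from each of 31 distinct axes: 2^31·C(41,31) = 2407542646462480384.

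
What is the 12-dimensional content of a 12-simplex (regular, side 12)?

Volume = 12^12 · √(13/2^12) / 12! ≈ 1048.65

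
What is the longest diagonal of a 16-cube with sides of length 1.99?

d = √(1.99² + 1.99² + ... + 1.99²) [16 terms] = √(16·1.99²) = 1.99√16 = 7.96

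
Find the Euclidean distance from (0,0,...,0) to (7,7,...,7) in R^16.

||(7,7,...,7)|| = √(16)·7 = 28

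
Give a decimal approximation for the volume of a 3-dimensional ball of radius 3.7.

Volume = π^{3/2}·(3.7)^3/Γ(5/2) ≈ 212.175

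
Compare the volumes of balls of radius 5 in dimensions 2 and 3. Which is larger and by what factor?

V_2(5) ≈ 78.5398, V_3(5) ≈ 523.599. The 3-ball is larger by a factor of 6.667.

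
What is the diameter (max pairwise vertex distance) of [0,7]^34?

d = √(7² + 7² + ... + 7²) [34 terms] = √(34·7²) = 7√34 ≈ 40.8167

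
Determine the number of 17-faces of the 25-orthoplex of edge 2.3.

Each 17-face is the convex hull of 18 vertices, one chosen as ±e_i from each of 18 distinct axes: 2^18·C(25,18) = 126012620800.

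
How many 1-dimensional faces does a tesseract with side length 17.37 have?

Number of 1-faces = C(4,1) · 2^(4-1) = 4 · 8 = 32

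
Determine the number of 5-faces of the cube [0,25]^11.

An n-cube has C(n,k)·2^(n-k) k-faces. Here C(11,5)·2^6 = 462·64 = 29568.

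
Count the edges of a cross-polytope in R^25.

Number of 1-faces = 2^(1+1) · C(25,1+1) = 4 · 300 = 1200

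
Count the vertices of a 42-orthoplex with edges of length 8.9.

An n-cross-polytope has 2n vertices; here n = 42, giving 84.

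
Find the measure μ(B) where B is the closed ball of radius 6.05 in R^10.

V_10(6.05) = π^(10/2) · (6.05)^10 / Γ(10/2 + 1) ≈ 1.67541e+08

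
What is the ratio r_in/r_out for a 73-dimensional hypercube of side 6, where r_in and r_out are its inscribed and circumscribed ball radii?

For an n-cube of any side s, the inradius is s/2 and the circumradius is s√n/2, so the ratio is 1/√73 ≈ 0.117041.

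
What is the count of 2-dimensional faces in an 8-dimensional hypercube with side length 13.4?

An n-cube has C(n,k)·2^(n-k) k-faces. Here C(8,2)·2^6 = 28·64 = 1792.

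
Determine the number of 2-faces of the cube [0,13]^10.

An n-cube has C(n,k)·2^(n-k) k-faces. Here C(10,2)·2^8 = 45·256 = 11520.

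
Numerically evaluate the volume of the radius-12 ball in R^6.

V = 497664·π^3 ≈ 1.54307e+07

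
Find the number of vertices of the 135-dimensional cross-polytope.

The 135-dimensional cross-polytope has 2n = 2·135 = 270 vertices.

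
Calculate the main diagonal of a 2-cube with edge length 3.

The space diagonal of an n-cube of side s is s√n. Here 3·√2 ≈ 4.24264.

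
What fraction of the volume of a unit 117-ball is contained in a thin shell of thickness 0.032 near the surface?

1 - (1-0.032)^117 ≈ 0.977746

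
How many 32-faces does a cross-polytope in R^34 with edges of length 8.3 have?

Number of 32-faces = 2^(32+1) · C(34,32+1) = 8589934592 · 34 = 292057776128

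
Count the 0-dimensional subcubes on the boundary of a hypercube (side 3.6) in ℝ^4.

Choose 0 of 4 axes to span the face (C(4,0) = 1 way), then fix each of the remaining 4 coordinates at one of its two extreme values (2^4 = 16 ways): 1·16 = 16.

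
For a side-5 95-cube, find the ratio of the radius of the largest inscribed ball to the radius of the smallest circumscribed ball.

r_in = 5/2 (half the side); r_out = 5√95/2 (half the diagonal). Ratio = 1/√95 ≈ 0.102598.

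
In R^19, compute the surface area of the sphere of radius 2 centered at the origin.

S_19(2) = 2·π^(19/2)·(2)^18 / Γ(19/2) = 268435456·π^9/34459425 ≈ 232210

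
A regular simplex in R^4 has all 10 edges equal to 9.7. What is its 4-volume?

V_4 = √(5) · 9.7^4 / (4! · 2^(4/2)) ≈ 206.206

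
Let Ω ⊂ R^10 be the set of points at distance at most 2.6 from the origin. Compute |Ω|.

V_10(2.6) = π^(10/2) · (2.6)^10 / Γ(10/2 + 1) ≈ 35999.9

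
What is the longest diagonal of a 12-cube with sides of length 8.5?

The space diagonal of an n-cube of side s is s√n. Here 8.5·√12 ≈ 29.4449.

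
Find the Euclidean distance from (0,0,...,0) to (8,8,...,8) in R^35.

||(8,8,...,8)|| = √(35)·8 ≈ 47.3286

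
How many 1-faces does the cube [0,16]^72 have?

Each of the 2^72 = 4722366482869645213696 vertices has degree 72; total edges = 72·2^72/2 = 170005193383307227693056.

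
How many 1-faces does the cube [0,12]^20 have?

Number of 1-faces = C(20,1)·2^(20-1) = 20·524288 = 10485760.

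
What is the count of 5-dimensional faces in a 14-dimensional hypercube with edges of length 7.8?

An n-cube has C(n,k)·2^(n-k) k-faces. Here C(14,5)·2^9 = 2002·512 = 1025024.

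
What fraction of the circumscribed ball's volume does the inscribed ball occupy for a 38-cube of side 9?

Volume scales as r^n, and r_in/r_out = 1/√38, giving (1/√38)^38 ≈ 9.64077e-31.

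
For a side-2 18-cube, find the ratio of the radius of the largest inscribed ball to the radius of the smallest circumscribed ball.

Ratio = (s/2)/(s√18/2) = 18^(-1/2) ≈ 0.235702.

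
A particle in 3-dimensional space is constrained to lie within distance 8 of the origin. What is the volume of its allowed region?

V = 2048·π/3 ≈ 2144.66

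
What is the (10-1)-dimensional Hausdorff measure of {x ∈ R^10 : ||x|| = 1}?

The surface area of an n-ball is 2π^(n/2) r^(n-1) / Γ(n/2). For n=10, r=1: π^5/12 ≈ 25.5016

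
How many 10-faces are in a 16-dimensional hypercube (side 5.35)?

An n-cube has C(n,k)·2^(n-k) k-faces. Here C(16,10)·2^6 = 8008·64 = 512512.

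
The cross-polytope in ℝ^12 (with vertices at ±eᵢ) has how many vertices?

The 12-dimensional cross-polytope has 2n = 2·12 = 24 vertices.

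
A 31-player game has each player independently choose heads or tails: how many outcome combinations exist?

Number of vertices = 2^31 = 2147483648.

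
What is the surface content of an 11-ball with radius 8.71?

|∂B_11(8.71)| ≈ 5.2081e+10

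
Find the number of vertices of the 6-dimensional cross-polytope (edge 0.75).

The vertices are ±e_1, ..., ±e_6, so there are 2·6 = 12.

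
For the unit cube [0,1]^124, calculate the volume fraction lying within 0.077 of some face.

Shell fraction = 1 - (1-0.154)^124 ≈ 0.999999999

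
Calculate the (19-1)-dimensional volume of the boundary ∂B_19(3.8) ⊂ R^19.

S_19(3.8) = 2·π^(19/2)·(3.8)^18 / Γ(19/2) ≈ 2.41794e+10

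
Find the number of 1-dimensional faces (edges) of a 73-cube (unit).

An n-cube has n·2^(n-1) edges. With n = 73: 73·4722366482869645213696 = 344732753249484100599808.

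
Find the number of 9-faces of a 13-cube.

Number of 9-faces = C(13,9) · 2^(13-9) = 715 · 16 = 11440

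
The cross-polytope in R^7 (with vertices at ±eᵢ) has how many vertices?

The vertices are ±e_1, ..., ±e_7, so there are 2·7 = 14.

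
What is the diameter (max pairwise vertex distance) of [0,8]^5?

d = √(8² + 8² + ... + 8²) [5 terms] = √(5·8²) = 8√5 ≈ 17.8885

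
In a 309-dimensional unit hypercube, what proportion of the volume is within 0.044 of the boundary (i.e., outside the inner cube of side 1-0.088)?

1 - (1 - 2·0.044)^309 = 1 - 0.912^309 ≈ 1 - 4.349e-13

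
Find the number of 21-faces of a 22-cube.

Choose 21 of 22 axes to span the face (C(22,21) = 22 ways), then fix each of the remaining 1 coordinate at one of its two extreme values (2^1 = 2 ways): 22·2 = 44.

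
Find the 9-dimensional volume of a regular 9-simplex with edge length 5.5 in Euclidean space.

For a regular n-simplex with edge a, V = (a^n / n!)·√((n+1)/2^n). With a=5.5, n=9: V ≈ 1.77364.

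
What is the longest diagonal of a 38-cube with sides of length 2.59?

The space diagonal of an n-cube of side s is s√n. Here 2.59·√38 ≈ 15.9658.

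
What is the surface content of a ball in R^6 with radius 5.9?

S_6(5.9) = 2·π^(6/2)·(5.9)^5 / Γ(6/2) ≈ 221671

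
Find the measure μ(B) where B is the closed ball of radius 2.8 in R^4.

V_4(2.8) = π^(4/2) · (2.8)^4 / Γ(4/2 + 1) ≈ 303.321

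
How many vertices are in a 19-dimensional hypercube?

Choose 0 of 19 axes to span the face (C(19,0) = 1 way), then fix each of the remaining 19 coordinates at one of its two extreme values (2^19 = 524288 ways): 1·524288 = 524288.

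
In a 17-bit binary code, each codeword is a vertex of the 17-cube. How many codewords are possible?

Each vertex is a binary string of length 17, so there are 2^17 = 131072.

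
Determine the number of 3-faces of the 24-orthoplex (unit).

Each 3-face is the convex hull of 4 vertices, one chosen as ±e_i from each of 4 distinct axes: 2^4·C(24,4) = 170016.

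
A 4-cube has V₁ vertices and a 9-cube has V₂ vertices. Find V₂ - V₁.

V₁ = 2^4 = 16. V₂ = 2^9 = 512. V₂ - V₁ = 496.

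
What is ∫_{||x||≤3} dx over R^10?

V_10(3) = π^(10/2) · (3)^10 / Γ(10/2 + 1) = 19683·π^5/40 ≈ 150585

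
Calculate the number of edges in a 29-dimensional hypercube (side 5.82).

An n-cube has n·2^(n-1) edges. With n = 29: 29·268435456 = 7784628224.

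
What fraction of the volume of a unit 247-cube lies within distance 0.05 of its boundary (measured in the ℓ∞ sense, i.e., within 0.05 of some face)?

Shell fraction = 1 - (1-0.1)^247 ≈ 1 - 4.988e-12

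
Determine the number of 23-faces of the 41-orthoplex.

Number of 23-faces = 2^(23+1) · C(41,23+1) = 16777216 · 151584480450 = 2543165570757427200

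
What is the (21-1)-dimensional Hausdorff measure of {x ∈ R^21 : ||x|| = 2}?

S = n·V_n(r)/r = 21·V_21(2)/2 (volume-to-surface relation), giving 2147483648·π^10/654729075 ≈ 307162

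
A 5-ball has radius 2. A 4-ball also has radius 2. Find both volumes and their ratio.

V_5(2) ≈ 168.441. V_4(2) ≈ 78.9568. Ratio V_5/V_4 ≈ 2.133.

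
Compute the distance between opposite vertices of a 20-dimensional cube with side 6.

Diagonal = √20 · 6 ≈ 26.8328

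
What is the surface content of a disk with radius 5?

The surface area of an n-ball is 2π^(n/2) r^(n-1) / Γ(n/2). For n=2, r=5: 2πr = 2π·5 ≈ 31.4159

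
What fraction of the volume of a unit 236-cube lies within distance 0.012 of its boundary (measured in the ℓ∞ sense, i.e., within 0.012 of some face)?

Shell fraction = 1 - (1-0.024)^236 ≈ 0.996763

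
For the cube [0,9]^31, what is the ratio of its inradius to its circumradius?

For an n-cube of any side s, the inradius is s/2 and the circumradius is s√n/2, so the ratio is 1/√31 ≈ 0.179605.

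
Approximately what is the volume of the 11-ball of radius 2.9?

Volume = π^{11/2}·(2.9)^11/Γ(13/2) ≈ 229870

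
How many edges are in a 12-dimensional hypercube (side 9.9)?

f_1(12-cube) = (12 choose 1) · 2^11 = 24576.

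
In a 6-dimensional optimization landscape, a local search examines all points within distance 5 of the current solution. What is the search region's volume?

The n-ball volume is π^(n/2)·r^n/Γ(n/2+1). With n=6, r=5: V = 15625·π^3/6 ≈ 80745.5.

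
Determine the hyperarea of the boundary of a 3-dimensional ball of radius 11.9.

S = n·V_n(r)/r = 3·V_3(11.9)/11.9 (volume-to-surface relation), giving 4πr² = 4π·(11.9)² ≈ 1779.52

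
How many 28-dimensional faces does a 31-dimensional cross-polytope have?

An n-cross-polytope has 2^(k+1)·C(n,k+1) k-faces. Here 2^29·C(31,29) = 536870912·465 = 249644974080.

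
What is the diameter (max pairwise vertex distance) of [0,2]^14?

The space diagonal of an n-cube of side s is s√n. Here 2·√14 ≈ 7.48331.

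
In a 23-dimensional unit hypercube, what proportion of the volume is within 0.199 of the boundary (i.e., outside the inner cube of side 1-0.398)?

The inner cube has side 1-2·0.199 = 0.602 and volume (0.602)^23 ≈ 8.525e-06, so the shell holds 0.999991 of the volume.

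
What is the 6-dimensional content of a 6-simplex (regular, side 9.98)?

Volume = 9.98^6 · √(7/2^6) / 6! ≈ 453.847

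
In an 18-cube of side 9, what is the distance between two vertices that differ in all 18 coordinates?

The space diagonal of an n-cube of side s is s√n. Here 9·√18 ≈ 38.1838.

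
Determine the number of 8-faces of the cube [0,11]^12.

f_8(12-cube) = (12 choose 8) · 2^4 = 7920.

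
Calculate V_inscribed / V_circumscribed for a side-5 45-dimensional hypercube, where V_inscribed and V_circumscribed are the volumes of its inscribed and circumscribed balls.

V_in/V_out = n^(-n/2) = 45^(-45/2) ≈ 6.34919e-38.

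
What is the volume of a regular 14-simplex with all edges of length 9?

V_14 = √(15) · 9^14 / (14! · 2^(14/2)) ≈ 7.94004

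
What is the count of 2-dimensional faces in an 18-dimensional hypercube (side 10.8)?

An n-cube has C(n,k)·2^(n-k) k-faces. Here C(18,2)·2^16 = 153·65536 = 10027008.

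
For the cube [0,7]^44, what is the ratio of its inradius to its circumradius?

r_in = 7/2 (half the side); r_out = 7√44/2 (half the diagonal). Ratio = 1/√44 ≈ 0.150756.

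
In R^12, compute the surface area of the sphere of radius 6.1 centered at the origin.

|∂B_12(6.1)| ≈ 6.9723e+09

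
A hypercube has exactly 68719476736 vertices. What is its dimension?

n = log_2(68719476736) = 36.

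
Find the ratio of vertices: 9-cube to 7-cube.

The 9-cube has 2^9 = 512 vertices. The 7-cube has 2^7 = 128 vertices. Ratio: 512/128 = 4.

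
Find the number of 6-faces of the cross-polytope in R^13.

Number of 6-faces = 2^(6+1) · C(13,6+1) = 128 · 1716 = 219648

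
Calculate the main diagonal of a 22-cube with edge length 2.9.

d = √(2.9² + 2.9² + ... + 2.9²) [22 terms] = √(22·2.9²) = 2.9√22 ≈ 13.6022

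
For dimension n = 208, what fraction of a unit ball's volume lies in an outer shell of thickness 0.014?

1 - (1-0.014)^208 ≈ 0.94674 ≈ 94.67%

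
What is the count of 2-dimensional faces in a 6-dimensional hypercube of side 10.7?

An n-cube has C(n,k)·2^(n-k) k-faces. Here C(6,2)·2^4 = 15·16 = 240.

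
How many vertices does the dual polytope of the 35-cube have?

The vertices are ±e_1, ..., ±e_35, so there are 2·35 = 70.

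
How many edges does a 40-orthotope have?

An n-cube has n·2^(n-1) edges. With n = 40: 40·549755813888 = 21990232555520.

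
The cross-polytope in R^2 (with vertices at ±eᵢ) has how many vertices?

Number of vertices = 2n = 4.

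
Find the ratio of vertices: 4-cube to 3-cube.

The 4-cube has 2^4 = 16 vertices. The 3-cube has 2^3 = 8 vertices. Ratio: 16/8 = 2.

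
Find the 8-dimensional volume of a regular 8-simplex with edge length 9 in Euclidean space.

For a regular n-simplex with edge a, V = (a^n / n!)·√((n+1)/2^n). With a=9, n=8: V ≈ 200.18.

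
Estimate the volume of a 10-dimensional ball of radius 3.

Volume = π^{10/2}·(3)^10/Γ(6) = 19683·π^5/40 ≈ 150585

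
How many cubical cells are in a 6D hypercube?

Number of 3-faces = C(6,3) · 2^(6-3) = 20 · 8 = 160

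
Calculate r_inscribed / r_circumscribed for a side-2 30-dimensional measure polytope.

For an n-cube of any side s, the inradius is s/2 and the circumradius is s√n/2, so the ratio is 1/√30 ≈ 0.182574.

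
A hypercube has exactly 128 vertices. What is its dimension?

Since 2^n = 128, we have n = 7.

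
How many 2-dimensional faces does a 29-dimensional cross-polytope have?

An n-cross-polytope has 2^(k+1)·C(n,k+1) k-faces. Here 2^3·C(29,3) = 8·3654 = 29232.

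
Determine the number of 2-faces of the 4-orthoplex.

Each 2-face is the convex hull of 3 vertices, one chosen as ±e_i from each of 3 distinct axes: 2^3·C(4,3) = 32.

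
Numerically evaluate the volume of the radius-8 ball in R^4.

V_4(8) = π^(4/2) · (8)^4 / Γ(4/2 + 1) = 2048·π^2 ≈ 20212.9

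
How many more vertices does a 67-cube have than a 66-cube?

The 67-cube has 2^67 = 147573952589676412928 vertices. The 66-cube has 2^66 = 73786976294838206464 vertices. Difference: 147573952589676412928 - 73786976294838206464 = 73786976294838206464.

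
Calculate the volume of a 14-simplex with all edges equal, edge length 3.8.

V_14 = √(15) · 3.8^14 / (14! · 2^(14/2)) ≈ 4.54357e-05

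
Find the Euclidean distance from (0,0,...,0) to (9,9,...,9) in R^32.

||(9,9,...,9)|| = √(32)·9 ≈ 50.9117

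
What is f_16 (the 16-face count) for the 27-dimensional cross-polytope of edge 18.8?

An n-cross-polytope has 2^(k+1)·C(n,k+1) k-faces. Here 2^17·C(27,17) = 131072·8436285 = 1105760747520.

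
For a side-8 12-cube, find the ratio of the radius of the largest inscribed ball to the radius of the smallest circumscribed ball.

Ratio = (s/2)/(s√12/2) = 12^(-1/2) ≈ 0.288675.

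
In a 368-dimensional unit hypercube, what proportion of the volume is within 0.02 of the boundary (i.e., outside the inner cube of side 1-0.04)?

Shell fraction = 1 - (1-0.04)^368 ≈ 0.9999997009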